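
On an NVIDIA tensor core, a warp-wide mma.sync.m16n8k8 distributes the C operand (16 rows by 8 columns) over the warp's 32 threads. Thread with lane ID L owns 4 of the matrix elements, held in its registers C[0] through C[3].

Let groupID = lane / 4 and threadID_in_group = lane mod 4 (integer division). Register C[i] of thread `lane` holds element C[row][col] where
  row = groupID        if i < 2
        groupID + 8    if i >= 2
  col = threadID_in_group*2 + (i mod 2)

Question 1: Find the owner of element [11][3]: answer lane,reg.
r: 11->gid=3,r8=1  c: 3->tid=1,i&1=1
L=3*4+1=13  i=1*2+1=3

13,3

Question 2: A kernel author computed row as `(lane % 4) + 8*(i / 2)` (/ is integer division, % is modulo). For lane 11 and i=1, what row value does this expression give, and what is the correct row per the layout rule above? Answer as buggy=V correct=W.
`(lane % 4) + 8*(i / 2)`[11,1]->3
11: g=2,t=3
[1] (2+0,3*2+1) = (2,7)
row: 3 vs 2

buggy=3 correct=2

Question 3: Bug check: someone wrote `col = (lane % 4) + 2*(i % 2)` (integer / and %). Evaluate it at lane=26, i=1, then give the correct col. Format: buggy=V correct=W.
`(lane % 4) + 2*(i % 2)`[26,1]→4
26: G=6,T=2
[1] (6+0,2*2+1) = (6,5)
col: 4 vs 5

buggy=4 correct=5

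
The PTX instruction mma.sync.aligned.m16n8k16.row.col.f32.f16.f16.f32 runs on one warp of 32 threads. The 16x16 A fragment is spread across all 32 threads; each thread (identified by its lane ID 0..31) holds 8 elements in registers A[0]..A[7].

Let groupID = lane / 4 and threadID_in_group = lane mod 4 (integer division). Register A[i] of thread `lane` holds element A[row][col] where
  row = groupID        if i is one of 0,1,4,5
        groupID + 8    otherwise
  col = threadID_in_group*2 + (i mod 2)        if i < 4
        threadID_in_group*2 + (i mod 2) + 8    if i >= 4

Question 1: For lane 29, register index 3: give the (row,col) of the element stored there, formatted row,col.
lane 29: gr=7 (29/4), th=1 (29%4)
i=3: r=7+8=15, c=1*2+1+0=3

15,3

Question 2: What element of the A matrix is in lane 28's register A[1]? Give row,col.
7,1

L=28→G=28>>2=7, T=28&3=0
[1]→row 7+0=7  col 0·2+1+0=1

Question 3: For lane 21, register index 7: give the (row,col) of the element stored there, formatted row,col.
13,11

lane 21⇒21/4=5, 21 mod 4=1
i=7  r:5+8⇒13  c:2·1+1+8⇒11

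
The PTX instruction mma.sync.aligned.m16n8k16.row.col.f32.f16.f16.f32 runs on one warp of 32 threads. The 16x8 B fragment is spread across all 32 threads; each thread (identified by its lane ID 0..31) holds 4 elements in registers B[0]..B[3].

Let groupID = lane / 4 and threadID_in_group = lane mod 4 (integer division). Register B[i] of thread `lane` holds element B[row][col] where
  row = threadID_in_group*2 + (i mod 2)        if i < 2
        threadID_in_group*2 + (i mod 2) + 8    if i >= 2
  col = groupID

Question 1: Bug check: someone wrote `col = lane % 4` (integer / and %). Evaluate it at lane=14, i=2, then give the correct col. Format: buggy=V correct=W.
buggy=2 correct=3

`lane % 4`[14,2]=>2
14: grp=3,tig=2
[2] (2*2+0+8,3) = (12,3)
col: 2 vs 3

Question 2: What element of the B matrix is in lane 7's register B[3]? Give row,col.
15,1

7: gr=1,th=3
[3] (3*2+1+8,1) = (15,1)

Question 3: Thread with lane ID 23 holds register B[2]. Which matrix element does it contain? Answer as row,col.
14,5

L=23->g=23>>2=5, t=23&3=3
[2]->row 3·2+0+8=14  col g=5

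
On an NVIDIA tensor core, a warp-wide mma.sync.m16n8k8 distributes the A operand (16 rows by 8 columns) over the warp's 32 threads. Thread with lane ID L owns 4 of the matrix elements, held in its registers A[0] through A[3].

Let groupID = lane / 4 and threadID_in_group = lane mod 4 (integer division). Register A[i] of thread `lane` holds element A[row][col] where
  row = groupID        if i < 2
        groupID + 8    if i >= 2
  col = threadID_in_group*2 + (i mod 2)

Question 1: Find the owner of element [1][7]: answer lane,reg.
r=1->g=1,rb=0  c=7->t=3,b0=1
L=1*4+3=7  i=0*2+1=1

7,1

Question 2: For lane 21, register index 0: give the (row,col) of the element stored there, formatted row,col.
5,2

lane 21⇒21/4=5, 21 mod 4=1
i=0  r:5+0⇒5  c:2·1+0⇒2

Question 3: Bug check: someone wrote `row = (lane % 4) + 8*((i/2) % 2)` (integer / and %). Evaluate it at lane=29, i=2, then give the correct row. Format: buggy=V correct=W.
buggy=9 correct=15

`(lane % 4) + 8*((i/2) % 2)`[29,2]→9
lane 29→29/4=7, 29 mod 4=1
i=2  r:7+8→15  c:2·1+0→2
row: 9 vs 15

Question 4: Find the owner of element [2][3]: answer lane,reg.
r:2=>grp=2,rB=0  c:3=>tig=1,lo=1
L=2*4+1=9  i=0*2+1=1

9,1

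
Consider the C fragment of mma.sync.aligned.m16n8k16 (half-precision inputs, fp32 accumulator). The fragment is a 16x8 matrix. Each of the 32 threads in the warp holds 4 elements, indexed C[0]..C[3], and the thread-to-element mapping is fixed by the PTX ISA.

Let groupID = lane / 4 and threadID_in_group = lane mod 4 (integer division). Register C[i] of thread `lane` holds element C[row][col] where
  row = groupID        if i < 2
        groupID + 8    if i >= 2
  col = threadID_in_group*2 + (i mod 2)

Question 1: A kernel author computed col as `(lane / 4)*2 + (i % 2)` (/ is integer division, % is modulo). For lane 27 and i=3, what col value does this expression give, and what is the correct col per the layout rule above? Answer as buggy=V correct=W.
buggy=13 correct=7

`(lane / 4)*2 + (i % 2)`[27,3]→13
27: G=6,T=3
[3] (6+8,3*2+1) = (14,7)
col: 13 vs 7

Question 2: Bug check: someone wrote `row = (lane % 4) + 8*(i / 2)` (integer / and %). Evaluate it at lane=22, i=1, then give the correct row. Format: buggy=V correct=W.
`(lane % 4) + 8*(i / 2)`[22,1]=>2
lane 22: grp=5 (22/4), tig=2 (22%4)
i=1: r=5+0=5, c=2*2+1=5
row: 2 vs 5

buggy=2 correct=5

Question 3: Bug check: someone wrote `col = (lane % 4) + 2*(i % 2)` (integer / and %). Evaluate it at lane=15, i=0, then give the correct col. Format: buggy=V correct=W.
`(lane % 4) + 2*(i % 2)`[15,0]=>3
L=15=>grp=15>>2=3, tig=15&3=3
[0]=>row 3+0=3  col 3·2+0=6
col: 3 vs 6

buggy=3 correct=6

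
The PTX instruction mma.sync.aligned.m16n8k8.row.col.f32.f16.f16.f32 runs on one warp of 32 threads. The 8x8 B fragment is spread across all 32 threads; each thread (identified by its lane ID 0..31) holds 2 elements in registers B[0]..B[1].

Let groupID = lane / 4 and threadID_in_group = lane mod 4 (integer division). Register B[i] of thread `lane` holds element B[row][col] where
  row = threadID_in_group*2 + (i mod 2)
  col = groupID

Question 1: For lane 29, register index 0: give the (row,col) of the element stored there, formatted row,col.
2,7

L=29→G=29>>2=7, T=29&3=1
[0]→row 1·2+0=2  col G=7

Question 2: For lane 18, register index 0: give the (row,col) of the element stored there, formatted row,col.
4,4

lane 18→18/4=4, 18 mod 4=2
i=0  r:2·2+0→4  c:4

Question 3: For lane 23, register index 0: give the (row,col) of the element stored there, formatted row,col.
6,5

lane 23: g=5 (23/4), t=3 (23%4)
i=0: r=3*2+0=6, c=g=5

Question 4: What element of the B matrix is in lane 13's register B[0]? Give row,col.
lane 13⇒13/4=3, 13 mod 4=1
i=0  r:2·1+0⇒2  c:3

2,3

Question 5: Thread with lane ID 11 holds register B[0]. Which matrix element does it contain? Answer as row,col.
6,2

L=11->gid=11>>2=2, tid=11&3=3
[0]->row 3·2+0=6  col gid=2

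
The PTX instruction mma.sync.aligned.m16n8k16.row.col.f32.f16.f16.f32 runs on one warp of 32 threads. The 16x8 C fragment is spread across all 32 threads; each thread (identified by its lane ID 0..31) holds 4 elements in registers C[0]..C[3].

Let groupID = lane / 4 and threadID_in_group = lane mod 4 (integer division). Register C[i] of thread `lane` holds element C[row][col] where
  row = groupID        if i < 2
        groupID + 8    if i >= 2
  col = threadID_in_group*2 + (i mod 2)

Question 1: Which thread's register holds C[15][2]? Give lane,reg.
29,2

r=15⇒gr=7,Rb=1  c=2⇒th=1,odd=0
L=7*4+1=29  i=1*2+0=2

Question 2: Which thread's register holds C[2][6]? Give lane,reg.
r=2→G=2,rhi=0  c=6→T=3,p=0
L=2*4+3=11  i=0*2+0=0

11,0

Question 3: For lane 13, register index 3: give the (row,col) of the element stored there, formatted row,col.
L=13->gid=13>>2=3, tid=13&3=1
[3]->row 3+8=11  col 1·2+1=3

11,3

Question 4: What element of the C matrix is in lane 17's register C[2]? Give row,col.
17: gid=4,tid=1
[2] (4+8,1*2+0) = (12,2)

12,2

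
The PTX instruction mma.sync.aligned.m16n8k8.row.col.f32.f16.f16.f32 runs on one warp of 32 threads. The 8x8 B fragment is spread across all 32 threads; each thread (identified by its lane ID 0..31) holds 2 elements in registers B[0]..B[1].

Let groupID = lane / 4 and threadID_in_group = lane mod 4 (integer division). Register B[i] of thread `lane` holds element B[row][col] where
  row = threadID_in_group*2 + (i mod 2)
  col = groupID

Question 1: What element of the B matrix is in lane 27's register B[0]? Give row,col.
lane 27: G=6 (27/4), T=3 (27%4)
i=0: r=3*2+0=6, c=G=6

6,6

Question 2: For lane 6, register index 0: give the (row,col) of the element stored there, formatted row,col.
lane 6: G=1 (6/4), T=2 (6%4)
i=0: r=2*2+0=4, c=G=1

4,1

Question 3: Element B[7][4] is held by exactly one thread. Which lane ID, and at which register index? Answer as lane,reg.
c:4=>grp=4  r:7=>tig=3,lo=1
L=4*4+3=19  i=1=1

19,1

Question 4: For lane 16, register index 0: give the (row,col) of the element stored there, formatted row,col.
0,4

L=16→G=16>>2=4, T=16&3=0
[0]→row 0·2+0=0  col G=4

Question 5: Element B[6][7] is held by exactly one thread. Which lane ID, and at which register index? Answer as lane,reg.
c: 7->gid=7  r: 6->tid=3,i&1=0
L=7*4+3=31  i=0=0

31,0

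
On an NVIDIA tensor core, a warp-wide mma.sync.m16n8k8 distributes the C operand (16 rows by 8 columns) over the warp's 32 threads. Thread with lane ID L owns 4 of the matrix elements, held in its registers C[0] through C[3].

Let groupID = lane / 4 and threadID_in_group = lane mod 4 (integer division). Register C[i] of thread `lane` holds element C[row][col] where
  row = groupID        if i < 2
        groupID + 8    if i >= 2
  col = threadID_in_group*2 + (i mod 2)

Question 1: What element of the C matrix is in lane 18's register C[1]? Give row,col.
4,5

lane 18=>18/4=4, 18 mod 4=2
i=1  r:4+0=>4  c:2·2+1=>5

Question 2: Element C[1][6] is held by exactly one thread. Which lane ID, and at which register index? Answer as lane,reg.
r:1=>grp=1,rB=0  c:6=>tig=3,lo=0
L=1*4+3=7  i=0*2+0=0

7,0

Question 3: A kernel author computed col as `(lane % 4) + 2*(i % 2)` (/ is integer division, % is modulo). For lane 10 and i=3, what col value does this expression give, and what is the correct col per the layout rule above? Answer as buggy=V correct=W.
buggy=4 correct=5

`(lane % 4) + 2*(i % 2)`[10,3]→4
10: G=2,T=2
[3] (2+8,2*2+1) = (10,5)
col: 4 vs 5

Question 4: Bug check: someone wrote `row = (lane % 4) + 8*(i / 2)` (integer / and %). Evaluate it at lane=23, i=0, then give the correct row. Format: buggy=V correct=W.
buggy=3 correct=5

`(lane % 4) + 8*(i / 2)`[23,0]->3
23: g=5,t=3
[0] (5+0,3*2+0) = (5,6)
row: 3 vs 5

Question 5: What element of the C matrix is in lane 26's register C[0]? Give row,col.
6,4

26: G=6,T=2
[0] (6+0,2*2+0) = (6,4)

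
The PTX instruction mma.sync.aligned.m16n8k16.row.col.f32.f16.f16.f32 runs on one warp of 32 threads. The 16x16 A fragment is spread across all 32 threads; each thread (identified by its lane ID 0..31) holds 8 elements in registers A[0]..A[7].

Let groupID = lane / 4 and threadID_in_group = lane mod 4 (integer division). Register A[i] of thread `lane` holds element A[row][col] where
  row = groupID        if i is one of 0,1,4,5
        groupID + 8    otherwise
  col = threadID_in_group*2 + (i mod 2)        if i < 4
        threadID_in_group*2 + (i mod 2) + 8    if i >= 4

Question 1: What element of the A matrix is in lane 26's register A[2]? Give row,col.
26: g=6,t=2
[2] (6+8,2*2+0+0) = (14,4)

14,4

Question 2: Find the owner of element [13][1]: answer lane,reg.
r=13→G=5,rhi=1  c=1→chi=0,T=0,p=1
L=5*4+0=20  i=0*4+1*2+1=3

20,3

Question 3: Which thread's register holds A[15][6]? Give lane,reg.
r=15⇒gr=7,Rb=1  c=6⇒Cb=0,th=3,odd=0
L=7*4+3=31  i=0*4+1*2+0=2

31,2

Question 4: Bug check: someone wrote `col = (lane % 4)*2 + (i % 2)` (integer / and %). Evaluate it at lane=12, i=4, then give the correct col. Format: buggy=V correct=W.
`(lane % 4)*2 + (i % 2)`[12,4]⇒0
lane 12⇒12/4=3, 12 mod 4=0
i=4  r:3+0⇒3  c:2·0+0+8⇒8
col: 0 vs 8

buggy=0 correct=8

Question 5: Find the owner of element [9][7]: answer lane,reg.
r: 9->gid=1,r8=1  c: 7->c8=0,tid=3,i&1=1
L=1*4+3=7  i=0*4+1*2+1=3

7,3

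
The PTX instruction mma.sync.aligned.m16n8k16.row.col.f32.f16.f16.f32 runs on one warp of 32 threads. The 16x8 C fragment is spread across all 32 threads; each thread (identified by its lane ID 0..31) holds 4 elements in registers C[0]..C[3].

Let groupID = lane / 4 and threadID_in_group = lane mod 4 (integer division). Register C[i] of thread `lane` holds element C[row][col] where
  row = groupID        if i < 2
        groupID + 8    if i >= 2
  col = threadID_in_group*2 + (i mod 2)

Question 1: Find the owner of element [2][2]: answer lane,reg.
9,0

r=2→G=2,rhi=0  c=2→T=1,p=0
L=2*4+1=9  i=0*2+0=0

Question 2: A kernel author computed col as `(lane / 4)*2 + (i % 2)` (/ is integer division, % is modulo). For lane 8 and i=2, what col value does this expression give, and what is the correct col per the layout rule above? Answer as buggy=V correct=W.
`(lane / 4)*2 + (i % 2)`[8,2]→4
lane 8→8/4=2, 8 mod 4=0
i=2  r:2+8→10  c:2·0+0→0
col: 4 vs 0

buggy=4 correct=0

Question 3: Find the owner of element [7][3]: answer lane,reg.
29,1

r=7→G=7,rhi=0  c=3→T=1,p=1
L=7*4+1=29  i=0*2+1=1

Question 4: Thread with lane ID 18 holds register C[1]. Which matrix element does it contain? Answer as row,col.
4,5

18: gid=4,tid=2
[1] (4+0,2*2+1) = (4,5)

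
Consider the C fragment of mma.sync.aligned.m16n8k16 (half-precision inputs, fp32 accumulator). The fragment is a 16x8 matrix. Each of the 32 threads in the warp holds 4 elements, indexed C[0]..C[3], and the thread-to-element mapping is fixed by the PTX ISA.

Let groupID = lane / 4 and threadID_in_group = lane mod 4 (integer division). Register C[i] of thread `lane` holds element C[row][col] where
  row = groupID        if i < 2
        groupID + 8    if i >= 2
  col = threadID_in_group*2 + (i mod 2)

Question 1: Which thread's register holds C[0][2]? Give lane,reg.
1,0

r=0⇒gr=0,Rb=0  c=2⇒th=1,odd=0
L=0*4+1=1  i=0*2+0=0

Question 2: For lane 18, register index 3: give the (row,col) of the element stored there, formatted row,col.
12,5

lane 18=>18/4=4, 18 mod 4=2
i=3  r:4+8=>12  c:2·2+1=>5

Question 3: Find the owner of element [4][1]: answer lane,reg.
16,1

r=4→G=4,rhi=0  c=1→T=0,p=1
L=4*4+0=16  i=0*2+1=1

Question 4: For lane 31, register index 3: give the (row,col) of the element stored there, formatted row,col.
31: gr=7,th=3
[3] (7+8,3*2+1) = (15,7)

15,7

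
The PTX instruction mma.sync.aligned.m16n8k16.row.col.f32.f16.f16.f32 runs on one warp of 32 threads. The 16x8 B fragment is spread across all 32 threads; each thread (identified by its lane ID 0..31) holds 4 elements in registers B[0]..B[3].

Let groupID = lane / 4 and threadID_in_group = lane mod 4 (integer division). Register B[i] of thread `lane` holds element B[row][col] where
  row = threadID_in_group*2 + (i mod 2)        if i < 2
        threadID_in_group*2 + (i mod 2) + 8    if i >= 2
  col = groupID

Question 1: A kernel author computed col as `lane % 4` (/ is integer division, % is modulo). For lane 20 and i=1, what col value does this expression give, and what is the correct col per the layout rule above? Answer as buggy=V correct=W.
`lane % 4`[20,1]⇒0
lane 20⇒20/4=5, 20 mod 4=0
i=1  r:2·0+1+0⇒1  c:5
col: 0 vs 5

buggy=0 correct=5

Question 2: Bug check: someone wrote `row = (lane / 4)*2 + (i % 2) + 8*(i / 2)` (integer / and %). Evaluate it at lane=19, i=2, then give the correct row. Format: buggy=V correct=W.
buggy=16 correct=14

`(lane / 4)*2 + (i % 2) + 8*(i / 2)`[19,2]->16
lane 19: g=4 (19/4), t=3 (19%4)
i=2: r=3*2+0+8=14, c=g=4
row: 16 vs 14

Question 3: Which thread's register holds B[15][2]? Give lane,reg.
c:2=>grp=2  r:15=>rB=1,tig=3,lo=1
L=2*4+3=11  i=1*2+1=3

11,3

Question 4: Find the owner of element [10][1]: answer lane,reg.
5,2

c=1→G=1  r=10→rhi=1,T=1,p=0
L=1*4+1=5  i=1*2+0=2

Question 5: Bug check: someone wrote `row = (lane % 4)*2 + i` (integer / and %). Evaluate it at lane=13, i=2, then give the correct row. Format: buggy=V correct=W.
buggy=4 correct=10

`(lane % 4)*2 + i`[13,2]=>4
L=13=>grp=13>>2=3, tig=13&3=1
[2]=>row 1·2+0+8=10  col grp=3
row: 4 vs 10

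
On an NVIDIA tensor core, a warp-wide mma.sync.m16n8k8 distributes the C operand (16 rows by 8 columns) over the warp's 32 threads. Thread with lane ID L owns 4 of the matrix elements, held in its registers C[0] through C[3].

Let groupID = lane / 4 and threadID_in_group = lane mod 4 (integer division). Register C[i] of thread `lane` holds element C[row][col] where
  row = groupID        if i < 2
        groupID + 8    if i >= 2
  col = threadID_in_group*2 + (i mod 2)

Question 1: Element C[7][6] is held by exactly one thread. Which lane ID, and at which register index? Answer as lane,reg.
r=7->g=7,rb=0  c=6->t=3,b0=0
L=7*4+3=31  i=0*2+0=0

31,0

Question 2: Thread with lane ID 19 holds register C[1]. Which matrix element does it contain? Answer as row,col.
4,7

lane 19: grp=4 (19/4), tig=3 (19%4)
i=1: r=4+0=4, c=3*2+1=7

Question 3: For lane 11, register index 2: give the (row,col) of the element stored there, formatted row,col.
lane 11⇒11/4=2, 11 mod 4=3
i=2  r:2+8⇒10  c:2·3+0⇒6

10,6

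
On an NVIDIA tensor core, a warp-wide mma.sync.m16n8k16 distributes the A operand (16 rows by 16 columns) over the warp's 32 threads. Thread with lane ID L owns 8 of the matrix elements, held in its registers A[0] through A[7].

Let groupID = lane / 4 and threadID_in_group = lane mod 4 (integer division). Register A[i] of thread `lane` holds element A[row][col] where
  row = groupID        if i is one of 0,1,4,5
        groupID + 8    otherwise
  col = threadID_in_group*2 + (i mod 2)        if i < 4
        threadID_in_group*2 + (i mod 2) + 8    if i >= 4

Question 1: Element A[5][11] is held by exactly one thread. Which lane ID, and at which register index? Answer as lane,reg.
21,5

r=5->g=5,rb=0  c=11->cb=1,t=1,b0=1
L=5*4+1=21  i=1*4+0*2+1=5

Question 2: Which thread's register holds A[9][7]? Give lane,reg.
7,3

r=9->g=1,rb=1  c=7->cb=0,t=3,b0=1
L=1*4+3=7  i=0*4+1*2+1=3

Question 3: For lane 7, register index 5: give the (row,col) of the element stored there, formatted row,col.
1,15

7: G=1,T=3
[5] (1+0,3*2+1+8) = (1,15)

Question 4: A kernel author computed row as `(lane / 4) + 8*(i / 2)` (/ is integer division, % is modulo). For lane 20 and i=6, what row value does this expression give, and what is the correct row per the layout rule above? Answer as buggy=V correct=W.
`(lane / 4) + 8*(i / 2)`[20,6]=>29
lane 20: grp=5 (20/4), tig=0 (20%4)
i=6: r=5+8=13, c=0*2+0+8=8
row: 29 vs 13

buggy=29 correct=13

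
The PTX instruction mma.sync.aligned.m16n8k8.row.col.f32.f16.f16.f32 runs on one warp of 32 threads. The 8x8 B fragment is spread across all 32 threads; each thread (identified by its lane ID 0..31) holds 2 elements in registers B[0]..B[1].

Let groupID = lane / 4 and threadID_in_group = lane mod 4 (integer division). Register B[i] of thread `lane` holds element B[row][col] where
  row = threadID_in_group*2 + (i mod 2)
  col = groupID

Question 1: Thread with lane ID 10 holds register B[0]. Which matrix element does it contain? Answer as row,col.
4,2

lane 10: gid=2 (10/4), tid=2 (10%4)
i=0: r=2*2+0=4, c=gid=2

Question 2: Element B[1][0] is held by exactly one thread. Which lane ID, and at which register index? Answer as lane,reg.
0,1

c=0->g=0  r=1->t=0,b0=1
L=0*4+0=0  i=1=1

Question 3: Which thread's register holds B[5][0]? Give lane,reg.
2,1

c=0->g=0  r=5->t=2,b0=1
L=0*4+2=2  i=1=1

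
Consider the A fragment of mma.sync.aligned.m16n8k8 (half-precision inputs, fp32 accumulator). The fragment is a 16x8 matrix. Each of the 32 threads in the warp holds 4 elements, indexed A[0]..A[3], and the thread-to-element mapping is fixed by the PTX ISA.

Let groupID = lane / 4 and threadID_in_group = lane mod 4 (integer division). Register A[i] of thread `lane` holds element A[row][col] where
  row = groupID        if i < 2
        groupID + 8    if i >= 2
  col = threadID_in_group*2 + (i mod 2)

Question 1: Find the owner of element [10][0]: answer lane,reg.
r:10=>grp=2,rB=1  c:0=>tig=0,lo=0
L=2*4+0=8  i=1*2+0=2

8,2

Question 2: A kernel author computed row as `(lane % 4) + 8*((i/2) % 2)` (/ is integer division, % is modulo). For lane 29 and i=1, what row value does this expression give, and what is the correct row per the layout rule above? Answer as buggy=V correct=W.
`(lane % 4) + 8*((i/2) % 2)`[29,1]->1
lane 29->29/4=7, 29 mod 4=1
i=1  r:7+0->7  c:2·1+1->3
row: 1 vs 7

buggy=1 correct=7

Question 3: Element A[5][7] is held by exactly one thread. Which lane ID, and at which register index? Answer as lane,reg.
r: 5->gid=5,r8=0  c: 7->tid=3,i&1=1
L=5*4+3=23  i=0*2+1=1

23,1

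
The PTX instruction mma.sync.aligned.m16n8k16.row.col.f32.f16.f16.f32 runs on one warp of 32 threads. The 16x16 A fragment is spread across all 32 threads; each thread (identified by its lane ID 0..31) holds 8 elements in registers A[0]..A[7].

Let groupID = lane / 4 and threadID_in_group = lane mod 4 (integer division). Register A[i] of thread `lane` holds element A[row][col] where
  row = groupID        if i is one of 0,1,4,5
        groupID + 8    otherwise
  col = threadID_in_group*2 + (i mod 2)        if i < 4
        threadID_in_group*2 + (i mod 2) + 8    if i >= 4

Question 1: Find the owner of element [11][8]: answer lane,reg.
12,6

r=11⇒gr=3,Rb=1  c=8⇒Cb=1,th=0,odd=0
L=3*4+0=12  i=1*4+1*2+0=6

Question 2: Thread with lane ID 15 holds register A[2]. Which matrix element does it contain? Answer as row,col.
11,6

15: G=3,T=3
[2] (3+8,3*2+0+0) = (11,6)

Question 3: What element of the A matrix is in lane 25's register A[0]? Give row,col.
25: g=6,t=1
[0] (6+0,1*2+0+0) = (6,2)

6,2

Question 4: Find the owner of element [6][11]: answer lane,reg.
r=6→G=6,rhi=0  c=11→chi=1,T=1,p=1
L=6*4+1=25  i=1*4+0*2+1=5

25,5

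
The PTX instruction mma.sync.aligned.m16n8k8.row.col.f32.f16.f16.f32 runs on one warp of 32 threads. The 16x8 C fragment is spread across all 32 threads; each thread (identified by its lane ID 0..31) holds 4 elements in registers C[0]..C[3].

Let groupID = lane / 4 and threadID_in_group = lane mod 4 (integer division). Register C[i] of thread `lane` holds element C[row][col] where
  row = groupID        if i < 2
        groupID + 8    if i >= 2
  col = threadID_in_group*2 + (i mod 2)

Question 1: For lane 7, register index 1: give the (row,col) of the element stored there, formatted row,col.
lane 7→7/4=1, 7 mod 4=3
i=1  r:1+0→1  c:2·3+1→7

1,7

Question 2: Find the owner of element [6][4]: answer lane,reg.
26,0

r: 6->gid=6,r8=0  c: 4->tid=2,i&1=0
L=6*4+2=26  i=0*2+0=0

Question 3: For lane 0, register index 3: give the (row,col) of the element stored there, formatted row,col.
0: gid=0,tid=0
[3] (0+8,0*2+1) = (8,1)

8,1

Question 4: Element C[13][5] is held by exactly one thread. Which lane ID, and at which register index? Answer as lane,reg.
r=13→G=5,rhi=1  c=5→T=2,p=1
L=5*4+2=22  i=1*2+1=3

22,3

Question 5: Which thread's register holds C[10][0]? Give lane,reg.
r=10⇒gr=2,Rb=1  c=0⇒th=0,odd=0
L=2*4+0=8  i=1*2+0=2

8,2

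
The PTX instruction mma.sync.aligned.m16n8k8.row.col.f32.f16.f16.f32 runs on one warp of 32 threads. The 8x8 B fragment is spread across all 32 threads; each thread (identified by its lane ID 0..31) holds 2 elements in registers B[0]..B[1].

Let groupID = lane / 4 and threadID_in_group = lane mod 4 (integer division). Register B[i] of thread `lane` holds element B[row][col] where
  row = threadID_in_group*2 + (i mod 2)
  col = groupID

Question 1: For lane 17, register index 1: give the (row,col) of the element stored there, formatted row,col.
3,4

lane 17->17/4=4, 17 mod 4=1
i=1  r:2·1+1->3  c:4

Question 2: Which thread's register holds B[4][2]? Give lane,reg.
c=2→G=2  r=4→T=2,p=0
L=2*4+2=10  i=0=0

10,0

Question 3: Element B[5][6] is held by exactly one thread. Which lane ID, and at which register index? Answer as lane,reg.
26,1

c: 6->gid=6  r: 5->tid=2,i&1=1
L=6*4+2=26  i=1=1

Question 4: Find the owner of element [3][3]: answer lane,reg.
c:3=>grp=3  r:3=>tig=1,lo=1
L=3*4+1=13  i=1=1

13,1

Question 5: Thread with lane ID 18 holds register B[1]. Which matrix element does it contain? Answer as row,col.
5,4

18: gr=4,th=2
[1] (2*2+1,4) = (5,4)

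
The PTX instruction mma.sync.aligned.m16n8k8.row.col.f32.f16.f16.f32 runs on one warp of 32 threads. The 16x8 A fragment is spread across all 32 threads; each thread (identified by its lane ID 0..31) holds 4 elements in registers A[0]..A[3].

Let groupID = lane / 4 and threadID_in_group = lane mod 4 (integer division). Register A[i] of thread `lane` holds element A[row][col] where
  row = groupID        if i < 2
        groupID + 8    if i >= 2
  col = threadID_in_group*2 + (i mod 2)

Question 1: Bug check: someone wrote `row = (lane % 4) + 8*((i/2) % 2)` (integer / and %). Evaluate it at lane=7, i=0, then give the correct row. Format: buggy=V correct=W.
`(lane % 4) + 8*((i/2) % 2)`[7,0]=>3
7: grp=1,tig=3
[0] (1+0,3*2+0) = (1,6)
row: 3 vs 1

buggy=3 correct=1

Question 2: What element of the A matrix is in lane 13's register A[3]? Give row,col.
11,3

13: g=3,t=1
[3] (3+8,1*2+1) = (11,3)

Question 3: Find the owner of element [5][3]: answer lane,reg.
21,1

r: 5->gid=5,r8=0  c: 3->tid=1,i&1=1
L=5*4+1=21  i=0*2+1=1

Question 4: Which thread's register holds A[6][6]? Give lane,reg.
27,0

r=6⇒gr=6,Rb=0  c=6⇒th=3,odd=0
L=6*4+3=27  i=0*2+0=0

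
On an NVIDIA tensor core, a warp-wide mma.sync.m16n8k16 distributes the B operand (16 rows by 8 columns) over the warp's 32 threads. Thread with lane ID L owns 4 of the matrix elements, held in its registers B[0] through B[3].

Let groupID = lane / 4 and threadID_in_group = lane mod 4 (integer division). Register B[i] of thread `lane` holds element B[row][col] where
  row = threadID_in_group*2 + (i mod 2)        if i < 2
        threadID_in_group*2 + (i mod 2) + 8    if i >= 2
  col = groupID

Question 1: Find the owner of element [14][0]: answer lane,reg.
c=0->g=0  r=14->rb=1,t=3,b0=0
L=0*4+3=3  i=1*2+0=2

3,2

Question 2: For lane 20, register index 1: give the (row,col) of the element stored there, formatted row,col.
20: g=5,t=0
[1] (0*2+1+0,5) = (1,5)

1,5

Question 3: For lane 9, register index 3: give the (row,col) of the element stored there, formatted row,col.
11,2

9: gr=2,th=1
[3] (1*2+1+8,2) = (11,2)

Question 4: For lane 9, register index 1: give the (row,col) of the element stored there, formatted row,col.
3,2

lane 9->9/4=2, 9 mod 4=1
i=1  r:2·1+1+0->3  c:2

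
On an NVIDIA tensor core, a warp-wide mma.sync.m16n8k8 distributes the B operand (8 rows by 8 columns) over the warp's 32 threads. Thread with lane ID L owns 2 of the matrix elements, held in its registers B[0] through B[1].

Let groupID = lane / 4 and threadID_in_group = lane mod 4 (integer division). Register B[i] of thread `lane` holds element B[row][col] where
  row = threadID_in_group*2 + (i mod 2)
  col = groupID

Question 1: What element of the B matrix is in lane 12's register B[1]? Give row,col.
lane 12: gid=3 (12/4), tid=0 (12%4)
i=1: r=0*2+1=1, c=gid=3

1,3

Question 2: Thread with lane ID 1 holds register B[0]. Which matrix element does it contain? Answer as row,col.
lane 1->1/4=0, 1 mod 4=1
i=0  r:2·1+0->2  c:0

2,0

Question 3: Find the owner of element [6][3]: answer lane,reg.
15,0

c:3=>grp=3  r:6=>tig=3,lo=0
L=3*4+3=15  i=0=0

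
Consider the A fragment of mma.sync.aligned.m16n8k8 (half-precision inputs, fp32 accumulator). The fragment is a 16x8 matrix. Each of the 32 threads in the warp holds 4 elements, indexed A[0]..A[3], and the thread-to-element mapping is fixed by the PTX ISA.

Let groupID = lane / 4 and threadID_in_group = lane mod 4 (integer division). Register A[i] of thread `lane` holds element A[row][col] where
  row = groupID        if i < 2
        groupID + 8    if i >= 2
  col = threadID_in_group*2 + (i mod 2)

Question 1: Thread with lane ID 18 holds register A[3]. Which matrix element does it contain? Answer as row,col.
18: gr=4,th=2
[3] (4+8,2*2+1) = (12,5)

12,5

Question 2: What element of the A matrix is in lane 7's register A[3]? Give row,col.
lane 7->7/4=1, 7 mod 4=3
i=3  r:1+8->9  c:2·3+1->7

9,7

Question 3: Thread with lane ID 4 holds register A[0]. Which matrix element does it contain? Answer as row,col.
4: grp=1,tig=0
[0] (1+0,0*2+0) = (1,0)

1,0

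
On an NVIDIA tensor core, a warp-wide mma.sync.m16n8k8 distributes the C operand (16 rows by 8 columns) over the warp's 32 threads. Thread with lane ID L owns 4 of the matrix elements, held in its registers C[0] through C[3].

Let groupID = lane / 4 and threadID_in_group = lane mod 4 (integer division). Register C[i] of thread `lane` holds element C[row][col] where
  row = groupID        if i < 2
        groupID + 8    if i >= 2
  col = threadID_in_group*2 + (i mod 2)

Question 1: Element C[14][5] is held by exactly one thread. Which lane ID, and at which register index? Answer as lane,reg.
r: 14->gid=6,r8=1  c: 5->tid=2,i&1=1
L=6*4+2=26  i=1*2+1=3

26,3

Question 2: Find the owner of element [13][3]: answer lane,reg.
21,3

r=13→G=5,rhi=1  c=3→T=1,p=1
L=5*4+1=21  i=1*2+1=3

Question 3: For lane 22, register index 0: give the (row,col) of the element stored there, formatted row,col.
lane 22: grp=5 (22/4), tig=2 (22%4)
i=0: r=5+0=5, c=2*2+0=4

5,4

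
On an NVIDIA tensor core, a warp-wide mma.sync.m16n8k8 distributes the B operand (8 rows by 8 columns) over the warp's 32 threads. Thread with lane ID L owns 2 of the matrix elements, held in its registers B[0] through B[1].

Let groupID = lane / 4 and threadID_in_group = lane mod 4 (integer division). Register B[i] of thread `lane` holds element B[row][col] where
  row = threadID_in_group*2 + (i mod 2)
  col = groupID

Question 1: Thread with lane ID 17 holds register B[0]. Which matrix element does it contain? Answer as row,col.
L=17->gid=17>>2=4, tid=17&3=1
[0]->row 1·2+0=2  col gid=4

2,4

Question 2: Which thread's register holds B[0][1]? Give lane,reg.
c: 1->gid=1  r: 0->tid=0,i&1=0
L=1*4+0=4  i=0=0

4,0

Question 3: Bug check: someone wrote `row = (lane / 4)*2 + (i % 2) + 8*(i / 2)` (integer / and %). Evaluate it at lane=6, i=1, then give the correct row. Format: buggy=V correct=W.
`(lane / 4)*2 + (i % 2) + 8*(i / 2)`[6,1]->3
lane 6: gid=1 (6/4), tid=2 (6%4)
i=1: r=2*2+1=5, c=gid=1
row: 3 vs 5

buggy=3 correct=5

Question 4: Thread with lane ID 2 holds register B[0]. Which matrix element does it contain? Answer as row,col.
lane 2: g=0 (2/4), t=2 (2%4)
i=0: r=2*2+0=4, c=g=0

4,0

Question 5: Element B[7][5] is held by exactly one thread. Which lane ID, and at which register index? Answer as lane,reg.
23,1

c:5=>grp=5  r:7=>tig=3,lo=1
L=5*4+3=23  i=1=1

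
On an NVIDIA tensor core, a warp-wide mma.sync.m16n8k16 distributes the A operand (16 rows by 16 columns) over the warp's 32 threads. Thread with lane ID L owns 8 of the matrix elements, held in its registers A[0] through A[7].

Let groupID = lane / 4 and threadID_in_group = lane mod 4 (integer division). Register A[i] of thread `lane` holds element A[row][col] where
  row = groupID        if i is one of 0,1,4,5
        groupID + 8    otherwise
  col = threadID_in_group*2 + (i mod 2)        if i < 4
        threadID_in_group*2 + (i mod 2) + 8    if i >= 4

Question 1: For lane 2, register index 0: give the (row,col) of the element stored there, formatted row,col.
2: grp=0,tig=2
[0] (0+0,2*2+0+0) = (0,4)

0,4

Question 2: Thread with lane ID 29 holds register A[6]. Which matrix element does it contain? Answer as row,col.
15,10

lane 29: grp=7 (29/4), tig=1 (29%4)
i=6: r=7+8=15, c=1*2+0+8=10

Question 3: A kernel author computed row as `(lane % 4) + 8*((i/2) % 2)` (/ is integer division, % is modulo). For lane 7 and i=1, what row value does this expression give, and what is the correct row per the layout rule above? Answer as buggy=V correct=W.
`(lane % 4) + 8*((i/2) % 2)`[7,1]->3
L=7->g=7>>2=1, t=7&3=3
[1]->row 1+0=1  col 3·2+1+0=7
row: 3 vs 1

buggy=3 correct=1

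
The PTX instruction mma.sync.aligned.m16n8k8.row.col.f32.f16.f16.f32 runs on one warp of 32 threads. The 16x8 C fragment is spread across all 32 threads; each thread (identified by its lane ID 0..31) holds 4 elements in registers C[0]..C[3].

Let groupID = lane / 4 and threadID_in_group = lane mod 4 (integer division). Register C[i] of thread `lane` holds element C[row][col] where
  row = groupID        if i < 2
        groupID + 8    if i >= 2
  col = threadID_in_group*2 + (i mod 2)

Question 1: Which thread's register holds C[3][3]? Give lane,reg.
r=3⇒gr=3,Rb=0  c=3⇒th=1,odd=1
L=3*4+1=13  i=0*2+1=1

13,1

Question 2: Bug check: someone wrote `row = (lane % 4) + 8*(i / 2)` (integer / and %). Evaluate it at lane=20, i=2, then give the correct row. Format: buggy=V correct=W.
`(lane % 4) + 8*(i / 2)`[20,2]->8
L=20->g=20>>2=5, t=20&3=0
[2]->row 5+8=13  col 0·2+0=0
row: 8 vs 13

buggy=8 correct=13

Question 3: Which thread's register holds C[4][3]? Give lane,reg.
17,1

r=4->g=4,rb=0  c=3->t=1,b0=1
L=4*4+1=17  i=0*2+1=1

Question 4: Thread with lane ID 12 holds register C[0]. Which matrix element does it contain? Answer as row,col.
lane 12: G=3 (12/4), T=0 (12%4)
i=0: r=3+0=3, c=0*2+0=0

3,0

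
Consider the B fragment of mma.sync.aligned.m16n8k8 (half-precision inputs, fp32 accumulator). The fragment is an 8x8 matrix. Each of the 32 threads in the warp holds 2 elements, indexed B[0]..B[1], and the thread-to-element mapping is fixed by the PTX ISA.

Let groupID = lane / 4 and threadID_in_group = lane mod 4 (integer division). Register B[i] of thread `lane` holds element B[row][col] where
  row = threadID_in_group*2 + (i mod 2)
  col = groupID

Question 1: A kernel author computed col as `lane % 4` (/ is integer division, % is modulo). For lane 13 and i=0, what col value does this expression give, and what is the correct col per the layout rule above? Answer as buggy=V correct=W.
`lane % 4`[13,0]→1
13: G=3,T=1
[0] (1*2+0,3) = (2,3)
col: 1 vs 3

buggy=1 correct=3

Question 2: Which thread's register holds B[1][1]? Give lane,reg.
4,1

c: 1->gid=1  r: 1->tid=0,i&1=1
L=1*4+0=4  i=1=1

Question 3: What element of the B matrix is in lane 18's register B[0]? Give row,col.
lane 18: gid=4 (18/4), tid=2 (18%4)
i=0: r=2*2+0=4, c=gid=4

4,4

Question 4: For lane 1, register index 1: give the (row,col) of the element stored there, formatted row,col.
lane 1⇒1/4=0, 1 mod 4=1
i=1  r:2·1+1⇒3  c:0

3,0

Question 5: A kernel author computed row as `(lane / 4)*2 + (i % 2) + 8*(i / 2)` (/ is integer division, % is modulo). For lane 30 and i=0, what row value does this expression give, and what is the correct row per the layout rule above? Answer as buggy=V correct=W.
`(lane / 4)*2 + (i % 2) + 8*(i / 2)`[30,0]⇒14
L=30⇒gr=30>>2=7, th=30&3=2
[0]⇒row 2·2+0=4  col gr=7
row: 14 vs 4

buggy=14 correct=4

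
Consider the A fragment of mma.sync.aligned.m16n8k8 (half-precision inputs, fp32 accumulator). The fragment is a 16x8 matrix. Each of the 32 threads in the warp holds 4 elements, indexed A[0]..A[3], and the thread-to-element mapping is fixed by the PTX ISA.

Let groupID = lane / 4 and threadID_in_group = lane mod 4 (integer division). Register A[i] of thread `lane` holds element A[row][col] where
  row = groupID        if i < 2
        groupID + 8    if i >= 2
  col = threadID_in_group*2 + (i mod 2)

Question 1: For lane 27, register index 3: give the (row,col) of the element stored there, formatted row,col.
lane 27→27/4=6, 27 mod 4=3
i=3  r:6+8→14  c:2·3+1→7

14,7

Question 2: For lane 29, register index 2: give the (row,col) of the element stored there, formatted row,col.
L=29->g=29>>2=7, t=29&3=1
[2]->row 7+8=15  col 1·2+0=2

15,2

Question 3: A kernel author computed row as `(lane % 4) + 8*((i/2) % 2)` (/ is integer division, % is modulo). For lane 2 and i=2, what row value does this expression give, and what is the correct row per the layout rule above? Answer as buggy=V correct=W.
`(lane % 4) + 8*((i/2) % 2)`[2,2]→10
2: G=0,T=2
[2] (0+8,2*2+0) = (8,4)
row: 10 vs 8

buggy=10 correct=8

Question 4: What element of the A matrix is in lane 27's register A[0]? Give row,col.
lane 27: G=6 (27/4), T=3 (27%4)
i=0: r=6+0=6, c=3*2+0=6

6,6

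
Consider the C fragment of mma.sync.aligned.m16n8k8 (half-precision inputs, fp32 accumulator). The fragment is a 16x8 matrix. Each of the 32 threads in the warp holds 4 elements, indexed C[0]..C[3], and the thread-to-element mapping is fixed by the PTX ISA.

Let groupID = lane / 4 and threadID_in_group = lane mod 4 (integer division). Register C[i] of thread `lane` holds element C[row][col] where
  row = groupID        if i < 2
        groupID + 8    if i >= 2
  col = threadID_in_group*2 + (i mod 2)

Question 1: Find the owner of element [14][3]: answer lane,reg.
r: 14->gid=6,r8=1  c: 3->tid=1,i&1=1
L=6*4+1=25  i=1*2+1=3

25,3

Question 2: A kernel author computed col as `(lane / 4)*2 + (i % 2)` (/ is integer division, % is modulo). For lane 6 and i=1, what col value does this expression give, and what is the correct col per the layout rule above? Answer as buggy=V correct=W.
`(lane / 4)*2 + (i % 2)`[6,1]->3
L=6->gid=6>>2=1, tid=6&3=2
[1]->row 1+0=1  col 2·2+1=5
col: 3 vs 5

buggy=3 correct=5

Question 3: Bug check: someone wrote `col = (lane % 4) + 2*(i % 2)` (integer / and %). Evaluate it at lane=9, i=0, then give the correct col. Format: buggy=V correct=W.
`(lane % 4) + 2*(i % 2)`[9,0]→1
9: G=2,T=1
[0] (2+0,1*2+0) = (2,2)
col: 1 vs 2

buggy=1 correct=2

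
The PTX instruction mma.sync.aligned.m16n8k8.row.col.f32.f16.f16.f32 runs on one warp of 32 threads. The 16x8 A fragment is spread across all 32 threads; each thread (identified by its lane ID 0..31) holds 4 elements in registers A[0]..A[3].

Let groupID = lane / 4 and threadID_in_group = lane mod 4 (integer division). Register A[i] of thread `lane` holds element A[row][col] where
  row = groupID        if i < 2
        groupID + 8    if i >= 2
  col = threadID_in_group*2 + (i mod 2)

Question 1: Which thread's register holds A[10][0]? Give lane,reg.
8,2

r:10=>grp=2,rB=1  c:0=>tig=0,lo=0
L=2*4+0=8  i=1*2+0=2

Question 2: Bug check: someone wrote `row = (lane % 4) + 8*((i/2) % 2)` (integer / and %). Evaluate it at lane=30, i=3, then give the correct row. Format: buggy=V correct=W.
`(lane % 4) + 8*((i/2) % 2)`[30,3]=>10
30: grp=7,tig=2
[3] (7+8,2*2+1) = (15,5)
row: 10 vs 15

buggy=10 correct=15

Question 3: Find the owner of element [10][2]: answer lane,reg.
r=10→G=2,rhi=1  c=2→T=1,p=0
L=2*4+1=9  i=1*2+0=2

9,2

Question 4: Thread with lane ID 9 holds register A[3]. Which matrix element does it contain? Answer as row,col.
lane 9→9/4=2, 9 mod 4=1
i=3  r:2+8→10  c:2·1+1→3

10,3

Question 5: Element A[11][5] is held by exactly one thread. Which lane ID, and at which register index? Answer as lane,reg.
r=11->g=3,rb=1  c=5->t=2,b0=1
L=3*4+2=14  i=1*2+1=3

14,3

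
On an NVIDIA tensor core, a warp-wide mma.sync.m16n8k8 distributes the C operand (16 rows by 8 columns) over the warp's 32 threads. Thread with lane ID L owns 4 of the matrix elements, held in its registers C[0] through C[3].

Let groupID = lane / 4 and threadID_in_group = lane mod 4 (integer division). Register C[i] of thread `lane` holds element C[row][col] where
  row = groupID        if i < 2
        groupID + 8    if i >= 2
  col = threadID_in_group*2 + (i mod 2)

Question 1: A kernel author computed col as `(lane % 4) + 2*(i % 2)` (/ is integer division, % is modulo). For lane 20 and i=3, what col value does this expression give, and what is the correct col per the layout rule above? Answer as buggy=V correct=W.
`(lane % 4) + 2*(i % 2)`[20,3]→2
20: G=5,T=0
[3] (5+8,0*2+1) = (13,1)
col: 2 vs 1

buggy=2 correct=1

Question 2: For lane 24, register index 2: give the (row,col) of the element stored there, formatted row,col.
14,0

L=24->gid=24>>2=6, tid=24&3=0
[2]->row 6+8=14  col 0·2+0=0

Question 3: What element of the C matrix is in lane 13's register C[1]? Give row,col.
3,3

lane 13=>13/4=3, 13 mod 4=1
i=1  r:3+0=>3  c:2·1+1=>3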